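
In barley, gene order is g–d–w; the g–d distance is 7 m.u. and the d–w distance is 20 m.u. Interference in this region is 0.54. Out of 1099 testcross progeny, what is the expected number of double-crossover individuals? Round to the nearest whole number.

Map distances give recombination frequencies of 0.070 and 0.200 for the two intervals.
With interference 0.54 (so coincidence = 0.46), expected double-crossover frequency = 0.070 × 0.200 × 0.46 = 0.00644.
Expected number = 0.00644 × 1099 = 7.08 ≈ 7.

7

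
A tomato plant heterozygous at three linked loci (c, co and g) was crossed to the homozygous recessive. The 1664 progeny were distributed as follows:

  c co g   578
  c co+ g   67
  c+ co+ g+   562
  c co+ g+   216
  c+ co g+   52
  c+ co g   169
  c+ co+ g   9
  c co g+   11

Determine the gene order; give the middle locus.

The two most frequent reciprocal classes, c+ co+ g+ and c co g, are the parental types, so the F1 was c+ co+ g+ / c co g.
The two rarest classes, c+ co+ g and c co g+, are the double crossovers. Comparing them with the parentals, only the g allele has switched, so g is the middle locus and the order is c – g – co.

g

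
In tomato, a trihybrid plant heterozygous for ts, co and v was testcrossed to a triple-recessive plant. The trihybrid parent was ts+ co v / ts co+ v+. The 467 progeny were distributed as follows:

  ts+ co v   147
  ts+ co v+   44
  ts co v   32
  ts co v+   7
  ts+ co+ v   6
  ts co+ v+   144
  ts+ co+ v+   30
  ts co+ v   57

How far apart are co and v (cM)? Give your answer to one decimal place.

24.4 cM

The two rarest classes, ts+ co+ v and ts co v+, are the double crossovers. Comparing them with the parentals, only the co allele has switched, so co is the middle locus and the order is ts – co – v.
Crossovers in the co–v interval produce the single-crossover classes ts+ co v+ and ts co+ v (44 + 57 = 101) plus the double crossovers (13).
RF(co–v) = (101 + 13) / 467 = 114/467 = 0.2441 → 24.4 cM.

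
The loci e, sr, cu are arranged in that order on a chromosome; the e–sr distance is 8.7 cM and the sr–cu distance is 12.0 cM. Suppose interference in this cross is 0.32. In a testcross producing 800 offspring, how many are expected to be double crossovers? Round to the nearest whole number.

Map distances give recombination frequencies of 0.087 and 0.120 for the two intervals.
With interference 0.32 (so coincidence = 0.68), expected double-crossover frequency = 0.087 × 0.120 × 0.68 = 0.00710.
Expected number = 0.00710 × 800 = 5.68 ≈ 6.

6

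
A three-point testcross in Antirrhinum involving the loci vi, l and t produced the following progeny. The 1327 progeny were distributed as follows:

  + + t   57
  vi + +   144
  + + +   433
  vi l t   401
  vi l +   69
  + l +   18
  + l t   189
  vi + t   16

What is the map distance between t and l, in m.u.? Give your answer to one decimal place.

12.1 m.u.

The two most frequent reciprocal classes, + + + and vi l t, are the parental types, so the F1 was + + + / vi l t.
The two rarest classes, + l + and vi + t, are the double crossovers. Comparing them with the parentals, only the l allele has switched, so l is the middle locus and the order is t – l – vi.
Crossovers in the t–l interval produce the single-crossover classes + + t and vi l + (57 + 69 = 126) plus the double crossovers (34).
RF(t–l) = (126 + 34) / 1327 = 160/1327 = 0.1206 → 12.1 m.u.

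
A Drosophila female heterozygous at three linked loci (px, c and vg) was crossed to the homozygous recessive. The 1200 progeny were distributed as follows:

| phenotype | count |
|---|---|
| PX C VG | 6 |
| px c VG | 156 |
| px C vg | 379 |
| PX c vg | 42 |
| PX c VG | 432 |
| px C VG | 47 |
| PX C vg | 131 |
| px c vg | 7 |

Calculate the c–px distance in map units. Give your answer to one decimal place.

The two most frequent reciprocal classes, PX c VG and px C vg, are the parental types, so the F1 was PX c VG / px C vg.
The two rarest classes, PX C VG and px c vg, are the double crossovers. Comparing them with the parentals, only the c allele has switched, so c is the middle locus and the order is vg – c – px.
Crossovers in the c–px interval produce the single-crossover classes px c VG and PX C vg (156 + 131 = 287) plus the double crossovers (13).
RF(c–px) = (287 + 13) / 1200 = 300/1200 = 0.2500 → 25.0 map units.

25.0 map units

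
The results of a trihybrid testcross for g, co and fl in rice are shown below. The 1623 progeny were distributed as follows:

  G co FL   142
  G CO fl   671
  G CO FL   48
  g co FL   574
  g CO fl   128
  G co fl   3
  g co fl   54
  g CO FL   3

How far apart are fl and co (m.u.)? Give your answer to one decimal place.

6.7 m.u.

The two most frequent reciprocal classes, g co FL and G CO fl, are the parental types, so the F1 was g co FL / G CO fl.
The two rarest classes, g CO FL and G co fl, are the double crossovers. Comparing them with the parentals, only the co allele has switched, so co is the middle locus and the order is fl – co – g.
Crossovers in the fl–co interval produce the single-crossover classes g co fl and G CO FL (54 + 48 = 102) plus the double crossovers (6).
RF(fl–co) = (102 + 6) / 1623 = 108/1623 = 0.0665 → 6.7 m.u.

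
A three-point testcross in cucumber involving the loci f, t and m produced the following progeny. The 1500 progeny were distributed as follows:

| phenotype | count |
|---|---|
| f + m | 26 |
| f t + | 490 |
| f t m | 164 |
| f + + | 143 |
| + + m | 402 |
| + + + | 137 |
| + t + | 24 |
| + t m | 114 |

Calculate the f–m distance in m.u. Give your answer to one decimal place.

The two most frequent reciprocal classes, + + m and f t +, are the parental types, so the F1 was + + m / f t +.
The two rarest classes, f + m and + t +, are the double crossovers. Comparing them with the parentals, only the f allele has switched, so f is the middle locus and the order is t – f – m.
Crossovers in the f–m interval produce the single-crossover classes + + + and f t m (137 + 164 = 301) plus the double crossovers (50).
RF(f–m) = (301 + 50) / 1500 = 351/1500 = 0.2340 → 23.4 m.u.

23.4 m.u.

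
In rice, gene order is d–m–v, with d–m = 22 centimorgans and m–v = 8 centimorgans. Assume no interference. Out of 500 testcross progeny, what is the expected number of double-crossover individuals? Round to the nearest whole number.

Map distances give recombination frequencies of 0.220 and 0.080 for the two intervals.
With no interference, expected double-crossover frequency = 0.220 × 0.080 = 0.01760.
Expected number = 0.01760 × 500 = 8.80 ≈ 9.

9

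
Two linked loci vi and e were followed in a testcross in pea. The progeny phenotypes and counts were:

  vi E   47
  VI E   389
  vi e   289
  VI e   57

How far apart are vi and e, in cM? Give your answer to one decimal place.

The two most frequent classes, VI E (389) and vi e (289), are the parental types, so the F1 was VI E / vi e.
The recombinant classes are VI e and vi E: 57 + 47 = 104.
Recombination frequency = 104/782 = 0.1330 ≈ 13.3%, i.e. 13.3 cM.

13.3 cM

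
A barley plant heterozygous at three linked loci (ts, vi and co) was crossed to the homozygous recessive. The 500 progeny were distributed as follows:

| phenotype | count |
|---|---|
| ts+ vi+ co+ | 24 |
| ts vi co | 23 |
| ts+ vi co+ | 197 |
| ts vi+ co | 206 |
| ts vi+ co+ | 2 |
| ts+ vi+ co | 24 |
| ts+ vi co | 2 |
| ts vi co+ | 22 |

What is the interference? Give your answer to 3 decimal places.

0.216

The two most frequent reciprocal classes, ts+ vi co+ and ts vi+ co, are the parental types, so the F1 was ts+ vi co+ / ts vi+ co.
The two rarest classes, ts+ vi co and ts vi+ co+, are the double crossovers. Comparing them with the parentals, only the co allele has switched, so co is the middle locus and the order is ts – co – vi.
ts–co: (46 + 4)/500 = 0.1000; co–vi: (47 + 4)/500 = 0.1020.
Expected DCO frequency = 0.1000 × 0.1020 ≈ 0.01020; observed = 4/500 ≈ 0.00800.
Coefficient of coincidence = 0.00800/0.01020 ≈ 0.784; interference = 1 − 0.784 = 0.216.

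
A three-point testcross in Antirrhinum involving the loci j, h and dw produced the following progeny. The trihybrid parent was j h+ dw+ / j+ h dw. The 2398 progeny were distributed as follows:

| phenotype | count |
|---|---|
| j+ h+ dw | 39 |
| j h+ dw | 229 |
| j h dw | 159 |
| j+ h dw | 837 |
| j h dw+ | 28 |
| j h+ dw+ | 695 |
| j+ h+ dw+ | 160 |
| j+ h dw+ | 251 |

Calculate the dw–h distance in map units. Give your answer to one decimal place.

22.8 map units

The two rarest classes, j h dw+ and j+ h+ dw, are the double crossovers. Comparing them with the parentals, only the h allele has switched, so h is the middle locus and the order is dw – h – j.
Crossovers in the dw–h interval produce the single-crossover classes j h+ dw and j+ h dw+ (229 + 251 = 480) plus the double crossovers (67).
RF(dw–h) = (480 + 67) / 2398 = 547/2398 = 0.2281 → 22.8 map units.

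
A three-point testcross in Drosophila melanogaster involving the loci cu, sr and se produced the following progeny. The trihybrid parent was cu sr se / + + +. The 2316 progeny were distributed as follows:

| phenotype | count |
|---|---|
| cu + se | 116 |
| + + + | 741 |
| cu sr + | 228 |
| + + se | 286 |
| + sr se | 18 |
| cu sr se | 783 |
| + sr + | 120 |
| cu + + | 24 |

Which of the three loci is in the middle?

cu

The two rarest classes, + sr se and cu + +, are the double crossovers. Comparing them with the parentals, only the cu allele has switched, so cu is the middle locus and the order is se – cu – sr.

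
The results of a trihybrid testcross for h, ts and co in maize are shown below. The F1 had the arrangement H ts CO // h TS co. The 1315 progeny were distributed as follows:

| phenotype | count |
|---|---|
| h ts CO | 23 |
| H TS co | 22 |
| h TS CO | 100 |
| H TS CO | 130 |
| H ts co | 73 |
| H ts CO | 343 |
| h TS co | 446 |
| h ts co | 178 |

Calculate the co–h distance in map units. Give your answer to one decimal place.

16.6 map units

The two rarest classes, h ts CO and H TS co, are the double crossovers. Comparing them with the parentals, only the h allele has switched, so h is the middle locus and the order is ts – h – co.
Crossovers in the h–co interval produce the single-crossover classes H ts co and h TS CO (73 + 100 = 173) plus the double crossovers (45).
RF(h–co) = (173 + 45) / 1315 = 218/1315 = 0.1658 → 16.6 map units.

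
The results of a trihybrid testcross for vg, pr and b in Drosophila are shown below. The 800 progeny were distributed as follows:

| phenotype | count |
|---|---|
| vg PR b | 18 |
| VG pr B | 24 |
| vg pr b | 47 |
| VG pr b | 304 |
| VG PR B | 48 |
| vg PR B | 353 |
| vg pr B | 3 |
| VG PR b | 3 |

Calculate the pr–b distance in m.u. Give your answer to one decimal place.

The two most frequent reciprocal classes, vg PR B and VG pr b, are the parental types, so the F1 was vg PR B / VG pr b.
The two rarest classes, vg pr B and VG PR b, are the double crossovers. Comparing them with the parentals, only the pr allele has switched, so pr is the middle locus and the order is b – pr – vg.
Crossovers in the b–pr interval produce the single-crossover classes vg PR b and VG pr B (18 + 24 = 42) plus the double crossovers (6).
RF(b–pr) = (42 + 6) / 800 = 48/800 = 0.0600 → 6.0 m.u.

6.0 m.u.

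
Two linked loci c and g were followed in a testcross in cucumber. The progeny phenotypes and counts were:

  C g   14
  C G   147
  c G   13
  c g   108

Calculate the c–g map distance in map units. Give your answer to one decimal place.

9.6 map units

The two most frequent classes, C G (147) and c g (108), are the parental types, so the F1 was C G / c g.
The recombinant classes are C g and c G: 14 + 13 = 27.
Recombination frequency = 27/282 = 0.0957 ≈ 9.6%, i.e. 9.6 map units.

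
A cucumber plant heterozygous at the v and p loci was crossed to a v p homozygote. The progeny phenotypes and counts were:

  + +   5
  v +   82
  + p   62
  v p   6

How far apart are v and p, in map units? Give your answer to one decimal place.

7.1 map units

The two most frequent classes, + p (62) and v + (82), are the parental types, so the F1 was + p / v +.
The recombinant classes are + + and v p: 5 + 6 = 11.
Recombination frequency = 11/155 = 0.0710 ≈ 7.1%, i.e. 7.1 map units.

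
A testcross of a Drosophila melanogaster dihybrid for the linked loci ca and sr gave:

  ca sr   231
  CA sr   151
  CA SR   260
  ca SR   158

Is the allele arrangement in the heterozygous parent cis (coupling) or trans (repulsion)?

cis

The two most frequent classes are CA SR (260) and ca sr (231); these are the parental (non-recombinant) types.
So the F1 carried CA SR on one chromosome and ca sr on the other — the recessive alleles are on the same chromosome (cis / coupling).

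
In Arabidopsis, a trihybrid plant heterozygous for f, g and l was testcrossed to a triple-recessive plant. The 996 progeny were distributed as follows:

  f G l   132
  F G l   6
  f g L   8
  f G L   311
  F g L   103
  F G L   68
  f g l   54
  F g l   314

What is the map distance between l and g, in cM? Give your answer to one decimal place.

25.0 cM

The two most frequent reciprocal classes, f G L and F g l, are the parental types, so the F1 was f G L / F g l.
The two rarest classes, f g L and F G l, are the double crossovers. Comparing them with the parentals, only the g allele has switched, so g is the middle locus and the order is f – g – l.
Crossovers in the g–l interval produce the single-crossover classes f G l and F g L (132 + 103 = 235) plus the double crossovers (14).
RF(g–l) = (235 + 14) / 996 = 249/996 = 0.2500 → 25.0 cM.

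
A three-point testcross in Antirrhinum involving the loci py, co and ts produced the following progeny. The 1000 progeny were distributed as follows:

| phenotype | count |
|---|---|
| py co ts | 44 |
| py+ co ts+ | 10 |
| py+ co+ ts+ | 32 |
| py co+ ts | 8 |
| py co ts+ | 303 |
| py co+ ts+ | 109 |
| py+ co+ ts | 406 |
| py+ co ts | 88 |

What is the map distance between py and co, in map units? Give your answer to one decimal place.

21.5 map units

The two most frequent reciprocal classes, py+ co+ ts and py co ts+, are the parental types, so the F1 was py+ co+ ts / py co ts+.
The two rarest classes, py co+ ts and py+ co ts+, are the double crossovers. Comparing them with the parentals, only the py allele has switched, so py is the middle locus and the order is co – py – ts.
Crossovers in the co–py interval produce the single-crossover classes py+ co ts and py co+ ts+ (88 + 109 = 197) plus the double crossovers (18).
RF(co–py) = (197 + 18) / 1000 = 215/1000 = 0.2150 → 21.5 map units.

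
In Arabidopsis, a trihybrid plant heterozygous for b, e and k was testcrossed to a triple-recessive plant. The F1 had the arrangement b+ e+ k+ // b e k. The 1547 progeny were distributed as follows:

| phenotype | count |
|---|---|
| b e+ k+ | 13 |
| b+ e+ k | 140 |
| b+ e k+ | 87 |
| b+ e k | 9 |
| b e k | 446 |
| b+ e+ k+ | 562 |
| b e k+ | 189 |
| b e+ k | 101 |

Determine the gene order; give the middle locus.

The two rarest classes, b e+ k+ and b+ e k, are the double crossovers. Comparing them with the parentals, only the b allele has switched, so b is the middle locus and the order is e – b – k.

b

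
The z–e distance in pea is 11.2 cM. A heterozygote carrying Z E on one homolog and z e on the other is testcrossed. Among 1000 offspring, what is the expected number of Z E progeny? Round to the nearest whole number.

A map distance of 11.2 cM corresponds to a recombination frequency of 0.112.
The F1 is Z E / z e, so Z E is a parental gamete class with expected frequency (1 − r)/2 = 0.888/2 = 0.4440.
Expected number = 0.4440 × 1000 = 444.00 ≈ 444.

444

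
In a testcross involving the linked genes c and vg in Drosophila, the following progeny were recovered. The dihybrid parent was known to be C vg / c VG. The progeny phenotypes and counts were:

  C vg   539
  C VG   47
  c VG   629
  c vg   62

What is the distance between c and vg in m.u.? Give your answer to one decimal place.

8.5 m.u.

The recombinant classes are C VG and c vg: 47 + 62 = 109.
Recombination frequency = 109/1277 = 0.0854 ≈ 8.5%, i.e. 8.5 m.u.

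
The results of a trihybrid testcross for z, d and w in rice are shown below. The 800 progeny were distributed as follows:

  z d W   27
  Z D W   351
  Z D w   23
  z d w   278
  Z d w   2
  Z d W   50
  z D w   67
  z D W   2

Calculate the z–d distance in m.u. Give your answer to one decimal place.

15.1 m.u.

The two most frequent reciprocal classes, Z D W and z d w, are the parental types, so the F1 was Z D W / z d w.
The two rarest classes, z D W and Z d w, are the double crossovers. Comparing them with the parentals, only the z allele has switched, so z is the middle locus and the order is w – z – d.
Crossovers in the z–d interval produce the single-crossover classes Z d W and z D w (50 + 67 = 117) plus the double crossovers (4).
RF(z–d) = (117 + 4) / 800 = 121/800 = 0.1512 → 15.1 m.u.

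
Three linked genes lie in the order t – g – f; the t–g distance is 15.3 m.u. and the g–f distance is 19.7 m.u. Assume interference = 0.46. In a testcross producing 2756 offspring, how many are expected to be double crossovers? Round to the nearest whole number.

45

Map distances give recombination frequencies of 0.153 and 0.197 for the two intervals.
With interference 0.46 (so coincidence = 0.54), expected double-crossover frequency = 0.153 × 0.197 × 0.54 = 0.01628.
Expected number = 0.01628 × 2756 = 44.86 ≈ 45.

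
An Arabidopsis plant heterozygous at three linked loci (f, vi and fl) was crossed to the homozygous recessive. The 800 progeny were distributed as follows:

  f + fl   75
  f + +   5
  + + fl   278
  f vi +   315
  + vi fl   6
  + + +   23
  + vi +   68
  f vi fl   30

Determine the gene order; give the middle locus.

vi

The two most frequent reciprocal classes, + + fl and f vi +, are the parental types, so the F1 was + + fl / f vi +.
The two rarest classes, + vi fl and f + +, are the double crossovers. Comparing them with the parentals, only the vi allele has switched, so vi is the middle locus and the order is f – vi – fl.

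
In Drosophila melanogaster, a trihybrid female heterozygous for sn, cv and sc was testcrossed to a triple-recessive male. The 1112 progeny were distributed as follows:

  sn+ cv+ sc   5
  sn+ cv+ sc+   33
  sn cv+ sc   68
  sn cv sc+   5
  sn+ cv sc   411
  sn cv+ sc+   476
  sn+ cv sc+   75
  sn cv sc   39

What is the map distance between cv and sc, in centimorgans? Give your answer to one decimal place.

The two most frequent reciprocal classes, sn cv+ sc+ and sn+ cv sc, are the parental types, so the F1 was sn cv+ sc+ / sn+ cv sc.
The two rarest classes, sn cv sc+ and sn+ cv+ sc, are the double crossovers. Comparing them with the parentals, only the cv allele has switched, so cv is the middle locus and the order is sn – cv – sc.
Crossovers in the cv–sc interval produce the single-crossover classes sn cv+ sc and sn+ cv sc+ (68 + 75 = 143) plus the double crossovers (10).
RF(cv–sc) = (143 + 10) / 1112 = 153/1112 = 0.1376 → 13.8 centimorgans.

13.8 centimorgans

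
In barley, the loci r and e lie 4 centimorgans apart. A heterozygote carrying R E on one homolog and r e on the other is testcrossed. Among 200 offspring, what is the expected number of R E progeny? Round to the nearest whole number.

96

A map distance of 4 centimorgans corresponds to a recombination frequency of 0.040.
The F1 is R E / r e, so R E is a parental gamete class with expected frequency (1 − r)/2 = 0.960/2 = 0.4800.
Expected number = 0.4800 × 200 = 96.00 ≈ 96.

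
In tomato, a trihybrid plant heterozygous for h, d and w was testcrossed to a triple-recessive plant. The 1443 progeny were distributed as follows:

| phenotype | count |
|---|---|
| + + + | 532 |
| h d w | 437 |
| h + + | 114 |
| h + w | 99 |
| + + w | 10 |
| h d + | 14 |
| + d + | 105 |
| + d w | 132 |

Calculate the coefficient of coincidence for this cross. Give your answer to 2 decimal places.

The two most frequent reciprocal classes, h d w and + + +, are the parental types, so the F1 was h d w / + + +.
The two rarest classes, h d + and + + w, are the double crossovers. Comparing them with the parentals, only the w allele has switched, so w is the middle locus and the order is d – w – h.
d–w: (204 + 24)/1443 = 0.1580; w–h: (246 + 24)/1443 = 0.1871.
Expected DCO frequency = 0.1580 × 0.1871 ≈ 0.02956; observed = 24/1443 ≈ 0.01663.
Coefficient of coincidence = 0.01663/0.02956 ≈ 0.56.

0.56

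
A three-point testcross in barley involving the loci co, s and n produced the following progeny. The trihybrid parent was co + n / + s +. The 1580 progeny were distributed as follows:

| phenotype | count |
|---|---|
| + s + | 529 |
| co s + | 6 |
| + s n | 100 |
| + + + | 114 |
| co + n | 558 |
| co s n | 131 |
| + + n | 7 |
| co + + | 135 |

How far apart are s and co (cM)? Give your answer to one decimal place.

16.3 cM

The two rarest classes, + + n and co s +, are the double crossovers. Comparing them with the parentals, only the co allele has switched, so co is the middle locus and the order is n – co – s.
Crossovers in the co–s interval produce the single-crossover classes co s n and + + + (131 + 114 = 245) plus the double crossovers (13).
RF(co–s) = (245 + 13) / 1580 = 258/1580 = 0.1633 → 16.3 cM.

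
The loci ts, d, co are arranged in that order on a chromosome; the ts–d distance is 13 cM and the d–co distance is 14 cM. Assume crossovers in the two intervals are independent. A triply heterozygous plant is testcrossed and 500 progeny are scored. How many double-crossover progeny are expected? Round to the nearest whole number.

9

Map distances give recombination frequencies of 0.130 and 0.140 for the two intervals.
With no interference, expected double-crossover frequency = 0.130 × 0.140 = 0.01820.
Expected number = 0.01820 × 500 = 9.10 ≈ 9.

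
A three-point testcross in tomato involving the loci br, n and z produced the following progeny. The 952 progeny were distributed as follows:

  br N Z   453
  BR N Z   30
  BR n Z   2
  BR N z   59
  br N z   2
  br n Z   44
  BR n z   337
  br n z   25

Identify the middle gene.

z

The two most frequent reciprocal classes, BR n z and br N Z, are the parental types, so the F1 was BR n z / br N Z.
The two rarest classes, BR n Z and br N z, are the double crossovers. Comparing them with the parentals, only the z allele has switched, so z is the middle locus and the order is br – z – n.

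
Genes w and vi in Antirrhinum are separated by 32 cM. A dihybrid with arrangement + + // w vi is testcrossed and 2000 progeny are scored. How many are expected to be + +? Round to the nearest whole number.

A map distance of 32 cM corresponds to a recombination frequency of 0.320.
The F1 is + + / w vi, so + + is a parental gamete class with expected frequency (1 − r)/2 = 0.680/2 = 0.3400.
Expected number = 0.3400 × 2000 = 680.00 ≈ 680.

680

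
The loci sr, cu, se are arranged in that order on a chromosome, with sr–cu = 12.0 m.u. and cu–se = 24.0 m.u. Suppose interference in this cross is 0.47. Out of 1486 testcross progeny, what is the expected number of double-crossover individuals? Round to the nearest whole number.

Map distances give recombination frequencies of 0.120 and 0.240 for the two intervals.
With interference 0.47 (so coincidence = 0.53), expected double-crossover frequency = 0.120 × 0.240 × 0.53 = 0.01526.
Expected number = 0.01526 × 1486 = 22.68 ≈ 23.

23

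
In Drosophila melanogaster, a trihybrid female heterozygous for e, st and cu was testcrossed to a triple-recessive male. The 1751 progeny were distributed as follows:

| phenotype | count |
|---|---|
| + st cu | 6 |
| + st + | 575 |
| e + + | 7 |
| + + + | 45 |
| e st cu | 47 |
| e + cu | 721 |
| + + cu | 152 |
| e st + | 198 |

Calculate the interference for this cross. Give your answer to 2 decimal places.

0.40

The two most frequent reciprocal classes, + st + and e + cu, are the parental types, so the F1 was + st + / e + cu.
The two rarest classes, + st cu and e + +, are the double crossovers. Comparing them with the parentals, only the cu allele has switched, so cu is the middle locus and the order is e – cu – st.
e–cu: (350 + 13)/1751 = 0.2073; cu–st: (92 + 13)/1751 = 0.0600.
Expected DCO frequency = 0.2073 × 0.0600 ≈ 0.01244; observed = 13/1751 ≈ 0.00742.
Coefficient of coincidence = 0.00742/0.01244 ≈ 0.60; interference = 1 − 0.60 = 0.40.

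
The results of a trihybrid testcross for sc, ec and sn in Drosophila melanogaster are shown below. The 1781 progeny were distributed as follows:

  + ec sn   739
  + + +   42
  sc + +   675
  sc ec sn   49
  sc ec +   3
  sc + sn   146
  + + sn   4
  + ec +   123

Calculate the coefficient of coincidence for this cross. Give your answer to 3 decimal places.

The two most frequent reciprocal classes, + ec sn and sc + +, are the parental types, so the F1 was + ec sn / sc + +.
The two rarest classes, + + sn and sc ec +, are the double crossovers. Comparing them with the parentals, only the ec allele has switched, so ec is the middle locus and the order is sc – ec – sn.
sc–ec: (91 + 7)/1781 = 0.0550; ec–sn: (269 + 7)/1781 = 0.1550.
Expected DCO frequency = 0.0550 × 0.1550 ≈ 0.00852; observed = 7/1781 ≈ 0.00393.
Coefficient of coincidence = 0.00393/0.00852 ≈ 0.461.

0.461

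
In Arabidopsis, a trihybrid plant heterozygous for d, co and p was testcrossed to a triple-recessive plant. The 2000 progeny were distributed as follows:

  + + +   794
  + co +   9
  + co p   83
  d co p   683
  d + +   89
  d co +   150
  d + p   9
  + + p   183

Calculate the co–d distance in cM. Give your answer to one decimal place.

9.5 cM

The two most frequent reciprocal classes, + + + and d co p, are the parental types, so the F1 was + + + / d co p.
The two rarest classes, + co + and d + p, are the double crossovers. Comparing them with the parentals, only the co allele has switched, so co is the middle locus and the order is d – co – p.
Crossovers in the d–co interval produce the single-crossover classes d + + and + co p (89 + 83 = 172) plus the double crossovers (18).
RF(d–co) = (172 + 18) / 2000 = 190/2000 = 0.0950 → 9.5 cM.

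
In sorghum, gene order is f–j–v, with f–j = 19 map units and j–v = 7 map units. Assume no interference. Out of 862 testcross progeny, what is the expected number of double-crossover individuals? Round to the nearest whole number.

Map distances give recombination frequencies of 0.190 and 0.070 for the two intervals.
With no interference, expected double-crossover frequency = 0.190 × 0.070 = 0.01330.
Expected number = 0.01330 × 862 = 11.46 ≈ 11.

11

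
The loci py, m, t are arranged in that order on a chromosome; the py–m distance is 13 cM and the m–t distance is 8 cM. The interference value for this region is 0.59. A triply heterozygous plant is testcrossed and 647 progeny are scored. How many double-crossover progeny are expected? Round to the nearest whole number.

Map distances give recombination frequencies of 0.130 and 0.080 for the two intervals.
With interference 0.59 (so coincidence = 0.41), expected double-crossover frequency = 0.130 × 0.080 × 0.41 = 0.00426.
Expected number = 0.00426 × 647 = 2.76 ≈ 3.

3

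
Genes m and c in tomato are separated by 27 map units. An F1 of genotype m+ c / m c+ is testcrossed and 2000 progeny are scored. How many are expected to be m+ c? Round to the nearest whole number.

A map distance of 27 map units corresponds to a recombination frequency of 0.270.
The F1 is m+ c / m c+, so m+ c is a parental gamete class with expected frequency (1 − r)/2 = 0.730/2 = 0.3650.
Expected number = 0.3650 × 2000 = 730.00 ≈ 730.

730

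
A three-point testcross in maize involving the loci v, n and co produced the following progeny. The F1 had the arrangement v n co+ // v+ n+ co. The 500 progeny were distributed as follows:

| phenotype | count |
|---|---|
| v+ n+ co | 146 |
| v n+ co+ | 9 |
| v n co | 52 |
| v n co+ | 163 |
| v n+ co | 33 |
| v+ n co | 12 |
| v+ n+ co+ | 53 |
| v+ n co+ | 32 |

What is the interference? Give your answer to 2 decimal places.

The two rarest classes, v n+ co+ and v+ n co, are the double crossovers. Comparing them with the parentals, only the n allele has switched, so n is the middle locus and the order is v – n – co.
v–n: (65 + 21)/500 = 0.1720; n–co: (105 + 21)/500 = 0.2520.
Expected DCO frequency = 0.1720 × 0.2520 ≈ 0.04334; observed = 21/500 ≈ 0.04200.
Coefficient of coincidence = 0.04200/0.04334 ≈ 0.97; interference = 1 − 0.97 = 0.03.

0.03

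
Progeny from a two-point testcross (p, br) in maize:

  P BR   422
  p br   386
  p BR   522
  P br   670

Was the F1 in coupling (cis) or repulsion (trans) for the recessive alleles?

trans

The two most frequent classes are P br (670) and p BR (522); these are the parental (non-recombinant) types.
So the F1 carried P br on one chromosome and p BR on the other — the recessive alleles are on opposite chromosomes (trans / repulsion).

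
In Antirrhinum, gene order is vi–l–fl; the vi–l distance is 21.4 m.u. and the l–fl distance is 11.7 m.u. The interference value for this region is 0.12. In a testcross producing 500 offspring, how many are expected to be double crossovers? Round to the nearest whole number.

Map distances give recombination frequencies of 0.214 and 0.117 for the two intervals.
With interference 0.12 (so coincidence = 0.88), expected double-crossover frequency = 0.214 × 0.117 × 0.88 = 0.02203.
Expected number = 0.02203 × 500 = 11.02 ≈ 11.

11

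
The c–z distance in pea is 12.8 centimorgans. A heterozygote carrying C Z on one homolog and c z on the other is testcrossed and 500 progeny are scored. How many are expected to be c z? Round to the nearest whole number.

218

A map distance of 12.8 centimorgans corresponds to a recombination frequency of 0.128.
The F1 is C Z / c z, so c z is a parental gamete class with expected frequency (1 − r)/2 = 0.872/2 = 0.4360.
Expected number = 0.4360 × 500 = 218.00 ≈ 218.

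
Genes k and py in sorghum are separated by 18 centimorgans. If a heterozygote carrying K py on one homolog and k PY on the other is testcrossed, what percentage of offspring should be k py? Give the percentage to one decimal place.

A map distance of 18 centimorgans corresponds to a recombination frequency of 0.180.
The F1 is K py / k PY, so k py is a recombinant gamete class with expected frequency r/2 = 0.180/2 = 0.0900.
That is 0.0900 = 9.0% of the progeny.

9.0%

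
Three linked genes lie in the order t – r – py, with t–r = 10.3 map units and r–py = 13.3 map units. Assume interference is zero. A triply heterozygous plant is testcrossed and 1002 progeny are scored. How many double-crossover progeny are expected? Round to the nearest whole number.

Map distances give recombination frequencies of 0.103 and 0.133 for the two intervals.
With no interference, expected double-crossover frequency = 0.103 × 0.133 = 0.01370.
Expected number = 0.01370 × 1002 = 13.73 ≈ 14.

14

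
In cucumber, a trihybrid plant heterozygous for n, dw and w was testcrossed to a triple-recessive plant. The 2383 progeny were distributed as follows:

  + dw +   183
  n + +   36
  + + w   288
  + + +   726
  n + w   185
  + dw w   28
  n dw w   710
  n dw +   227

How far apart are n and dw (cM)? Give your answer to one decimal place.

The two most frequent reciprocal classes, n dw w and + + +, are the parental types, so the F1 was n dw w / + + +.
The two rarest classes, + dw w and n + +, are the double crossovers. Comparing them with the parentals, only the n allele has switched, so n is the middle locus and the order is w – n – dw.
Crossovers in the n–dw interval produce the single-crossover classes n + w and + dw + (185 + 183 = 368) plus the double crossovers (64).
RF(n–dw) = (368 + 64) / 2383 = 432/2383 = 0.1813 → 18.1 cM.

18.1 cM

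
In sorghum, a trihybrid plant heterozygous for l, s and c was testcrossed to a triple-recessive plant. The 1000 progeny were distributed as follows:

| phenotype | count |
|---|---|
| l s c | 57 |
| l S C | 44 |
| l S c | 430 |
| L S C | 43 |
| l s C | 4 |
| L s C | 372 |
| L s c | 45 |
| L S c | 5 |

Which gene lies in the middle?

l

The two most frequent reciprocal classes, L s C and l S c, are the parental types, so the F1 was L s C / l S c.
The two rarest classes, l s C and L S c, are the double crossovers. Comparing them with the parentals, only the l allele has switched, so l is the middle locus and the order is s – l – c.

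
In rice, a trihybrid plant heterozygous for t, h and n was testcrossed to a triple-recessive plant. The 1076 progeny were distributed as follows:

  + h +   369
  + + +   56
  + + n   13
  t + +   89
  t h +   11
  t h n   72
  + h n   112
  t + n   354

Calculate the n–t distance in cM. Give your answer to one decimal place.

The two most frequent reciprocal classes, + h + and t + n, are the parental types, so the F1 was + h + / t + n.
The two rarest classes, t h + and + + n, are the double crossovers. Comparing them with the parentals, only the t allele has switched, so t is the middle locus and the order is h – t – n.
Crossovers in the t–n interval produce the single-crossover classes + h n and t + + (112 + 89 = 201) plus the double crossovers (24).
RF(t–n) = (201 + 24) / 1076 = 225/1076 = 0.2091 → 20.9 cM.

20.9 cM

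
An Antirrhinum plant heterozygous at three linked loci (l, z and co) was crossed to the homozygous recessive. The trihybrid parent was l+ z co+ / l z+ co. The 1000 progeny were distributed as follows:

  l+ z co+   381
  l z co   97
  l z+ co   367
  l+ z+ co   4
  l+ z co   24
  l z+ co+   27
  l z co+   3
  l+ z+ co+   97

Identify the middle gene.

The two rarest classes, l z co+ and l+ z+ co, are the double crossovers. Comparing them with the parentals, only the l allele has switched, so l is the middle locus and the order is co – l – z.

l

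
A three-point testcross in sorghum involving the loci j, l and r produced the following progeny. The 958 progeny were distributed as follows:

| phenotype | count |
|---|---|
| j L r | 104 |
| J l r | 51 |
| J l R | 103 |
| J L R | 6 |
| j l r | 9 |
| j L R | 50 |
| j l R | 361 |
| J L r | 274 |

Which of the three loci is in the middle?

The two most frequent reciprocal classes, J L r and j l R, are the parental types, so the F1 was J L r / j l R.
The two rarest classes, J L R and j l r, are the double crossovers. Comparing them with the parentals, only the r allele has switched, so r is the middle locus and the order is j – r – l.

r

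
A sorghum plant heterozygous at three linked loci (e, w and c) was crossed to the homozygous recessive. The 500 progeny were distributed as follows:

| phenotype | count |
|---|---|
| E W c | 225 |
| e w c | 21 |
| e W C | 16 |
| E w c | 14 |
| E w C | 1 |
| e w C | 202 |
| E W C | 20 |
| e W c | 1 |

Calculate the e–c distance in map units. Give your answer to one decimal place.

8.6 map units

The two most frequent reciprocal classes, e w C and E W c, are the parental types, so the F1 was e w C / E W c.
The two rarest classes, E w C and e W c, are the double crossovers. Comparing them with the parentals, only the e allele has switched, so e is the middle locus and the order is c – e – w.
Crossovers in the c–e interval produce the single-crossover classes e w c and E W C (21 + 20 = 41) plus the double crossovers (2).
RF(c–e) = (41 + 2) / 500 = 43/500 = 0.0860 → 8.6 map units.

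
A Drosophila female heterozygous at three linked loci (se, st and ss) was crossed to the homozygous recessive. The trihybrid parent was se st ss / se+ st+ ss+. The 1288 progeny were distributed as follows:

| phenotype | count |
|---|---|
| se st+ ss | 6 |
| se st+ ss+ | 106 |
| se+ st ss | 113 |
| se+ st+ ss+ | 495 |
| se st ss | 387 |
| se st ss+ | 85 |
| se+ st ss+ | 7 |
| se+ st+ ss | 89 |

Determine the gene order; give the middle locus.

st

The two rarest classes, se st+ ss and se+ st ss+, are the double crossovers. Comparing them with the parentals, only the st allele has switched, so st is the middle locus and the order is ss – st – se.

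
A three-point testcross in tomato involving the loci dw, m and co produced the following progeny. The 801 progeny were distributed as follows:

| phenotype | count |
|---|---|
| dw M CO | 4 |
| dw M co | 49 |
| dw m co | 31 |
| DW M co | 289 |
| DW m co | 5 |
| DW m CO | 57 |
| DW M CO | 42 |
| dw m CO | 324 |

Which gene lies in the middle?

m

The two most frequent reciprocal classes, dw m CO and DW M co, are the parental types, so the F1 was dw m CO / DW M co.
The two rarest classes, dw M CO and DW m co, are the double crossovers. Comparing them with the parentals, only the m allele has switched, so m is the middle locus and the order is co – m – dw.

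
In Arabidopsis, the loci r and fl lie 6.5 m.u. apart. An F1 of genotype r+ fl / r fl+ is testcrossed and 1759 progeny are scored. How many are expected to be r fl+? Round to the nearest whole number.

822

A map distance of 6.5 m.u. corresponds to a recombination frequency of 0.065.
The F1 is r+ fl / r fl+, so r fl+ is a parental gamete class with expected frequency (1 − r)/2 = 0.935/2 = 0.4675.
Expected number = 0.4675 × 1759 = 822.33 ≈ 822.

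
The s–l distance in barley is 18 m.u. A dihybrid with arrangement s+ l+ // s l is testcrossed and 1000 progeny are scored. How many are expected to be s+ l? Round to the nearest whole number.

A map distance of 18 m.u. corresponds to a recombination frequency of 0.180.
The F1 is s+ l+ / s l, so s+ l is a recombinant gamete class with expected frequency r/2 = 0.180/2 = 0.0900.
Expected number = 0.0900 × 1000 = 90.00 ≈ 90.

90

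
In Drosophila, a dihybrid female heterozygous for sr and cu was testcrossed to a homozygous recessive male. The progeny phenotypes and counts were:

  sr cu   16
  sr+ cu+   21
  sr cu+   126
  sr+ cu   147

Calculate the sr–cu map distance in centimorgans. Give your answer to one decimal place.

The two most frequent classes, sr+ cu (147) and sr cu+ (126), are the parental types, so the F1 was sr+ cu / sr cu+.
The recombinant classes are sr+ cu+ and sr cu: 21 + 16 = 37.
Recombination frequency = 37/310 = 0.1194 ≈ 11.9%, i.e. 11.9 centimorgans.

11.9 centimorgans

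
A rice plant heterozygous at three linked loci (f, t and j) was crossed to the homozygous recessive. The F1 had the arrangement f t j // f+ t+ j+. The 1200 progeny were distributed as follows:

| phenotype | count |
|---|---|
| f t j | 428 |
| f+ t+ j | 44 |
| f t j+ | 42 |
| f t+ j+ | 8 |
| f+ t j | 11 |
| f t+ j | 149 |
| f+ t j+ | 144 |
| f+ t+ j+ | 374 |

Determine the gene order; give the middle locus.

The two rarest classes, f+ t j and f t+ j+, are the double crossovers. Comparing them with the parentals, only the f allele has switched, so f is the middle locus and the order is j – f – t.

f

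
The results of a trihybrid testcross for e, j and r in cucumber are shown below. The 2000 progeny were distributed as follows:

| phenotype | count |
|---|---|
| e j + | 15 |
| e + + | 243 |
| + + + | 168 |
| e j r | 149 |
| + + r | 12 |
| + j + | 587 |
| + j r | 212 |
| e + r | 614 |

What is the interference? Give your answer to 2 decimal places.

0.67

The two most frequent reciprocal classes, e + r and + j +, are the parental types, so the F1 was e + r / + j +.
The two rarest classes, + + r and e j +, are the double crossovers. Comparing them with the parentals, only the e allele has switched, so e is the middle locus and the order is r – e – j.
r–e: (455 + 27)/2000 = 0.2410; e–j: (317 + 27)/2000 = 0.1720.
Expected DCO frequency = 0.2410 × 0.1720 ≈ 0.04145; observed = 27/2000 ≈ 0.01350.
Coefficient of coincidence = 0.01350/0.04145 ≈ 0.33; interference = 1 − 0.33 = 0.67.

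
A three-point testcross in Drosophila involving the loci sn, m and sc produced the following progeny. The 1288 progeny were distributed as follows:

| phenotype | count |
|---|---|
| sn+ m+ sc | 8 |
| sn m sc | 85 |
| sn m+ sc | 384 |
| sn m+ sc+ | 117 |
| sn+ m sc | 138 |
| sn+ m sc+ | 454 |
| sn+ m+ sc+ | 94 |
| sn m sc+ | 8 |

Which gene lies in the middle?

sn

The two most frequent reciprocal classes, sn m+ sc and sn+ m sc+, are the parental types, so the F1 was sn m+ sc / sn+ m sc+.
The two rarest classes, sn+ m+ sc and sn m sc+, are the double crossovers. Comparing them with the parentals, only the sn allele has switched, so sn is the middle locus and the order is sc – sn – m.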